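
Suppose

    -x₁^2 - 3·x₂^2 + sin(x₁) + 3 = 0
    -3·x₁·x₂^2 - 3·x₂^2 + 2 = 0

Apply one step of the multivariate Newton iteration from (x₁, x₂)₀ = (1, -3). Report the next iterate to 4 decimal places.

(0.8471, -1.6703)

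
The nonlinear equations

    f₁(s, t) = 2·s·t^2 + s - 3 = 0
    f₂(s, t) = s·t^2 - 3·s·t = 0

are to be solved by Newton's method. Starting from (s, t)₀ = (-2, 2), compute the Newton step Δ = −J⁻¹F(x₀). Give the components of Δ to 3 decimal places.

At (-2, 2): F = (-21.000, 4.000).
Jacobian J = [[2·t^2 + 1, 4·s·t], [t^2 - 3·t, 2·s·t - 3·s]].
At the point, J = [[9.000, -16.000], [-2.000, -2.000]] (det J = -50.000).
Solving J·Δ = −F gives Δ = (2.120, -0.120).

(2.120, -0.120)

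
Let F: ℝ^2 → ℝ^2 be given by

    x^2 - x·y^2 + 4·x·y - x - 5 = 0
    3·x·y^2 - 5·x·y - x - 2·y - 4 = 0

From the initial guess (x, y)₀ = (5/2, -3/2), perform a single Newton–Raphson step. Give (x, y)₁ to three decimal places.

At (5/2, -3/2): F = (-21.875, 32.125).
Jacobian J = [[2·x - y^2 + 4·y - 1, -2·x·y + 4·x], [3·y^2 - 5·y - 1, 6·x·y - 5·x - 2]].
At the point, J = [[-4.250, 17.500], [13.250, -37.000]] (det J = -74.625).
Solving J·Δ = −F gives Δ = (3.312, 2.054).
Then the next iterate is (x, y)₁ = (5.812, 0.554).

(5.812, 0.554)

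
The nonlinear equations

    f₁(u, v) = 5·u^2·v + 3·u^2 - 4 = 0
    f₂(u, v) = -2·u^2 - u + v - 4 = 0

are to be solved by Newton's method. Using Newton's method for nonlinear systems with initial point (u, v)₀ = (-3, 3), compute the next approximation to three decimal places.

(-1.544, 2.983)

At (-3, 3): F = (158.000, -16.000).
Jacobian J = [[10·u·v + 6·u, 5·u^2], [-4·u - 1, 1]].
At the point, J = [[-108.000, 45.000], [11.000, 1.000]] (det J = -603.000).
Solving J·Δ = −F gives Δ = (1.456, -0.017).
Then the next iterate is (u, v)₁ = (-1.544, 2.983).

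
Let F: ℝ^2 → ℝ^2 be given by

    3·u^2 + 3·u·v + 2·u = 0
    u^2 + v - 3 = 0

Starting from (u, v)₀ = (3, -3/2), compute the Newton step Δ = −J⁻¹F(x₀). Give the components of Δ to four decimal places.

At (3, -3/2): F = (19.5000, 4.5000).
Jacobian J = [[6·u + 3·v + 2, 3·u], [2·u, 1]].
At the point, J = [[15.5000, 9.0000], [6.0000, 1.0000]] (det J = -38.5000).
Solving J·Δ = −F gives Δ = (-0.5455, -1.2273).

(-0.5455, -1.2273)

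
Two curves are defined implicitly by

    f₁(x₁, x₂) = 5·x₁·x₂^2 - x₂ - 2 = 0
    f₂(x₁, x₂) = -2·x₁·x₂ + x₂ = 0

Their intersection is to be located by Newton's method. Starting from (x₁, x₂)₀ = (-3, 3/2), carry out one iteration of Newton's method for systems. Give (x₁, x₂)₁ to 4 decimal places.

At (-3, 3/2): F = (-37.2500, 10.5000).
Jacobian J = [[5·x₂^2, 10·x₁·x₂ - 1], [-2·x₂, -2·x₁ + 1]].
At the point, J = [[11.2500, -46.0000], [-3.0000, 7.0000]] (det J = -59.2500).
Solving J·Δ = −F gives Δ = (3.7511, 0.1076).
Then the next iterate is (x₁, x₂)₁ = (0.7511, 1.6076).

(0.7511, 1.6076)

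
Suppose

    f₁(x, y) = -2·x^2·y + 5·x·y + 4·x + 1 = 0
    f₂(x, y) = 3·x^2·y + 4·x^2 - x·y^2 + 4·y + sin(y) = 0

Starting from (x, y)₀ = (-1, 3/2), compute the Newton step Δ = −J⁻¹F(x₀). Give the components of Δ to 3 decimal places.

(0.283, -1.222)

At (-1, 3/2): F = (-13.500, 17.74749).
Jacobian J = [[-4·x·y + 5·y + 4, -2·x^2 + 5·x], [6·x·y + 8·x - y^2, 3·x^2 - 2·x·y + cos(y) + 4]].
At the point, J = [[17.500, -7.000], [-19.250, 10.07074]] (det J = 41.48790).
Solving J·Δ = −F gives Δ = (0.283, -1.222).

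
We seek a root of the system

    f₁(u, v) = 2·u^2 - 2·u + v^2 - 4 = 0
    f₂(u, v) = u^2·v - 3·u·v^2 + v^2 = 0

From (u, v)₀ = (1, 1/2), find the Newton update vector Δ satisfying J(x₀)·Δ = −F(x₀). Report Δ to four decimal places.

At (1, 1/2): F = (-3.7500, 0.0000).
Jacobian J = [[4·u - 2, 2·v], [2·u·v - 3·v^2, u^2 - 6·u·v + 2·v]].
At the point, J = [[2.0000, 1.0000], [0.2500, -1.0000]] (det J = -2.2500).
Solving J·Δ = −F gives Δ = (1.6667, 0.4167).

(1.6667, 0.4167)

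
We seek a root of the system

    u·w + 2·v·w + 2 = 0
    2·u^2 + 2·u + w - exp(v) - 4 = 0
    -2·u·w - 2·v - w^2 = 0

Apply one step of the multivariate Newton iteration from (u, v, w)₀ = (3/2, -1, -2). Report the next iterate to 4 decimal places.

(1.8089, 0.0000, -5.2358)

At (3/2, -1, -2): F = (3.0000, 1.132121, 4.0000).
Jacobian J = [[w, 2·w, u + 2·v], [4·u + 2, -exp(v), 1], [-2·w, -2, -2·u - 2·w]].
At the point, J = [[-2.0000, -4.0000, -0.5000], [8.0000, -0.367879, 1.0000], [4.0000, -2.0000, 1.0000]] (det J = 20.0000).
Solving J·Δ = −F gives Δ = (0.3089, 1.0000, -3.2358).
Then the next iterate is (u, v, w)₁ = (1.8089, 0.0000, -5.2358).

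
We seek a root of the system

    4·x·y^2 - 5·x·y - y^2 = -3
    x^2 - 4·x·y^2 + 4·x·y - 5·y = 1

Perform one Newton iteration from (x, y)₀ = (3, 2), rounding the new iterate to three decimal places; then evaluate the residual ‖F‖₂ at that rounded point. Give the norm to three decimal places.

4.306

At (3, 2): F = (17.000, -26.000).
Jacobian J = [[4·y^2 - 5·y, 8·x·y - 5·x - 2·y], [2·x - 4·y^2 + 4·y, -8·x·y + 4·x - 5]].
At the point, J = [[6.000, 29.000], [-2.000, -41.000]] (det J = -188.000).
Solving J·Δ = −F gives Δ = (0.303, -0.649).
Then the next iterate is (x, y)₁ = (3.303, 1.351).
Re-evaluating at (3.303, 1.351): F = (2.97759, -3.11033), so ‖F‖₂ = 4.306.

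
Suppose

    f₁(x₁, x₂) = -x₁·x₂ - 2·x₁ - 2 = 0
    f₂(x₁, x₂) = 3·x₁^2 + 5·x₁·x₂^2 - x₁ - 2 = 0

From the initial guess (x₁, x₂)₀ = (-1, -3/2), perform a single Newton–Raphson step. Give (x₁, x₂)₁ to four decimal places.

At (-1, -3/2): F = (-1.5000, -9.2500).
Jacobian J = [[-x₂ - 2, -x₁], [6·x₁ + 5·x₂^2 - 1, 10·x₁·x₂]].
At the point, J = [[-0.5000, 1.0000], [4.2500, 15.0000]] (det J = -11.7500).
Solving J·Δ = −F gives Δ = (-1.1277, 0.9362).
Then the next iterate is (x₁, x₂)₁ = (-2.1277, -0.5638).

(-2.1277, -0.5638)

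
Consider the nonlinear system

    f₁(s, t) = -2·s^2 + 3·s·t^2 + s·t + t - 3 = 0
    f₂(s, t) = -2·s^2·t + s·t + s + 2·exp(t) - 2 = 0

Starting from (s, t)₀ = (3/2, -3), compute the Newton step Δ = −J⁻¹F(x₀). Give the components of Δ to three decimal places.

(-0.402, 0.745)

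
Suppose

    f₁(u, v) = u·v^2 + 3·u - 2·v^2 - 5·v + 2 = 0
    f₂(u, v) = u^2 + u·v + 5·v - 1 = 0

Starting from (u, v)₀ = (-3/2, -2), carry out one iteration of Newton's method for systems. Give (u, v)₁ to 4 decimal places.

(-1.9173, -0.9532)

At (-3/2, -2): F = (-6.5000, -5.7500).
Jacobian J = [[v^2 + 3, 2·u·v - 4·v - 5], [2·u + v, u + 5]].
At the point, J = [[7.0000, 9.0000], [-5.0000, 3.5000]] (det J = 69.5000).
Solving J·Δ = −F gives Δ = (-0.4173, 1.0468).
Then the next iterate is (u, v)₁ = (-1.9173, -0.9532).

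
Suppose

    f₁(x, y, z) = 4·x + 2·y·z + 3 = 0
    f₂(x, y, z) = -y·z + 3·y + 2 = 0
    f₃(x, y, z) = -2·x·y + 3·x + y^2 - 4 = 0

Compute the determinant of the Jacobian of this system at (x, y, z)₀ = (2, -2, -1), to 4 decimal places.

148.0000

J = [[4, 2·z, 2·y], [0, -z + 3, -y], [-2·y + 3, -2·x + 2·y, 0]].
At the point, J = [[4.0000, -2.0000, -4.0000], [0.0000, 4.0000, 2.0000], [7.0000, -8.0000, 0.0000]].
det J = 148.0000.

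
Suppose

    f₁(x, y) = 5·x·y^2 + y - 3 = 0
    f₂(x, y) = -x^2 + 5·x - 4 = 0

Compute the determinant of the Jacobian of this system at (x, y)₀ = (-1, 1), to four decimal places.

63.0000

J = [[5·y^2, 10·x·y + 1], [-2·x + 5, 0]].
At the point, J = [[5.0000, -9.0000], [7.0000, 0.0000]].
det J = 63.0000.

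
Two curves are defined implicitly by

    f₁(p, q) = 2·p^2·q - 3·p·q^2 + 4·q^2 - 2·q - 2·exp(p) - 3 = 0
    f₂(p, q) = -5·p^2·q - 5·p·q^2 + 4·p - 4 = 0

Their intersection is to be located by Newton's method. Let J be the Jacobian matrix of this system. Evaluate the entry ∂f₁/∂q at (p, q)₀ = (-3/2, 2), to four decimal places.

36.5000

∂f₁/∂q = 2·p^2 - 6·p·q + 8·q - 2.
At (-3/2, 2) this is 36.5000.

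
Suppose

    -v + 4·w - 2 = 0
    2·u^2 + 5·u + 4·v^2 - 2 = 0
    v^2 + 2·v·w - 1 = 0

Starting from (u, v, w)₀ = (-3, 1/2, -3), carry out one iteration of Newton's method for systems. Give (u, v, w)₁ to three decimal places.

At (-3, 1/2, -3): F = (-14.500, 2.000, -3.750).
Jacobian J = [[0, -1, 4], [4·u + 5, 8·v, 0], [0, 2·v + 2·w, 2·v]].
At the point, J = [[0.000, -1.000, 4.000], [-7.000, 4.000, 0.000], [0.000, -5.000, 1.000]] (det J = 133.000).
Solving J·Δ = −F gives Δ = (0.271, -0.026, 3.618).
Then the next iterate is (u, v, w)₁ = (-2.729, 0.474, 0.618).

(-2.729, 0.474, 0.618)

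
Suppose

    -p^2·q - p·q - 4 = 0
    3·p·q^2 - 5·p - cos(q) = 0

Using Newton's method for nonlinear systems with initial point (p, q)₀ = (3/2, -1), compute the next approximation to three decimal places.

(1.269, -1.313)

At (3/2, -1): F = (-0.250, -3.54030).
Jacobian J = [[-2·p·q - q, -p^2 - p], [3·q^2 - 5, 6·p·q + sin(q)]].
At the point, J = [[4.000, -3.750], [-2.000, -9.84147]] (det J = -46.86588).
Solving J·Δ = −F gives Δ = (-0.231, -0.313).
Then the next iterate is (p, q)₁ = (1.269, -1.313).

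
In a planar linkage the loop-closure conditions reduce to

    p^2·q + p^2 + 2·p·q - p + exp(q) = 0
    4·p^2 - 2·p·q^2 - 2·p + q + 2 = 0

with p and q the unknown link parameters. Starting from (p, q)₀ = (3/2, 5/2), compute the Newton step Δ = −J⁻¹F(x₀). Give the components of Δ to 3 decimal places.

(-1.386, -0.342)

At (3/2, 5/2): F = (26.05749, -8.250).
Jacobian J = [[2·p·q + 2·p + 2·q - 1, p^2 + 2·p + exp(q)], [8·p - 2·q^2 - 2, -4·p·q + 1]].
At the point, J = [[14.500, 17.43249], [-2.500, -14.000]] (det J = -159.41877).
Solving J·Δ = −F gives Δ = (-1.386, -0.342).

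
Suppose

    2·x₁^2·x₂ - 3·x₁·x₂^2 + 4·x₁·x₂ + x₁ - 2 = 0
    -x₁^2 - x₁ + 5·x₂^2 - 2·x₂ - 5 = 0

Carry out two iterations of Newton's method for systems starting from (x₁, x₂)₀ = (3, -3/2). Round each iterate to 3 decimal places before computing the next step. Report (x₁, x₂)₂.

At (3, -3/2): F = (-64.250, -2.750).
Jacobian J = [[4·x₁·x₂ - 3·x₂^2 + 4·x₂ + 1, 2·x₁^2 - 6·x₁·x₂ + 4·x₁], [-2·x₁ - 1, 10·x₂ - 2]].
At the point, J = [[-29.750, 57.000], [-7.000, -17.000]] (det J = 904.750).
Solving J·Δ = −F gives Δ = (-1.380, 0.407).
Then the next iterate is (x₁, x₂)₁ = (1.620, -1.093).
Round to (1.620, -1.093) and repeat: F = (-19.00557, -1.08516), J = [[-14.03859, 22.35276], [-4.240, -12.930]].
Δ = (-0.977, 0.237), so (x₁, x₂)₂ = (0.643, -0.856).

(0.643, -0.856)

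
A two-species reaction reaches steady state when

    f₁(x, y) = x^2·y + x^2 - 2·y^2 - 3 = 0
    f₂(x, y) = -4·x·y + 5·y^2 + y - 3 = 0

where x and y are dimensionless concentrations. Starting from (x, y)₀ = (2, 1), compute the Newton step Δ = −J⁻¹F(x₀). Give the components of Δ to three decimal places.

(-0.375, 1.167)

At (2, 1): F = (3.000, -5.000).
Jacobian J = [[2·x·y + 2·x, x^2 - 4·y], [-4·y, -4·x + 10·y + 1]].
At the point, J = [[8.000, 0.000], [-4.000, 3.000]] (det J = 24.000).
Solving J·Δ = −F gives Δ = (-0.375, 1.167).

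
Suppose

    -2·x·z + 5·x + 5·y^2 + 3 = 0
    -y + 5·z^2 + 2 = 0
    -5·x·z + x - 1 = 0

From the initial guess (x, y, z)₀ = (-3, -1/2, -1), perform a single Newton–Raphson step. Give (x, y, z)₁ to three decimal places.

(-1.917, -1.333, -0.167)

At (-3, -1/2, -1): F = (-16.750, 7.500, -19.000).
Jacobian J = [[-2·z + 5, 10·y, -2·x], [0, -1, 10·z], [-5·z + 1, 0, -5·x]].
At the point, J = [[7.000, -5.000, 6.000], [0.000, -1.000, -10.000], [6.000, 0.000, 15.000]] (det J = 231.000).
Solving J·Δ = −F gives Δ = (1.083, -0.833, 0.833).
Then the next iterate is (x, y, z)₁ = (-1.917, -1.333, -0.167).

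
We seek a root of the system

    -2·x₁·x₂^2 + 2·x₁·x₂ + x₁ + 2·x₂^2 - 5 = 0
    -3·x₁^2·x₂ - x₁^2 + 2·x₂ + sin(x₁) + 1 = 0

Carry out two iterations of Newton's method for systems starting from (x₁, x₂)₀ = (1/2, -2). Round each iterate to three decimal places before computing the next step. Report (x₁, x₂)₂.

At (1/2, -2): F = (-2.500, -1.27057).
Jacobian J = [[-2·x₂^2 + 2·x₂ + 1, -4·x₁·x₂ + 2·x₁ + 4·x₂], [-6·x₁·x₂ - 2·x₁ + cos(x₁), -3·x₁^2 + 2]].
At the point, J = [[-11.000, -3.000], [5.87758, 1.250]] (det J = 3.88275).
Solving J·Δ = −F gives Δ = (1.787, -7.384).
Then the next iterate is (x₁, x₂)₁ = (2.287, -9.384).
Round to (2.287, -9.384) and repeat: F = (-272.30046, 125.00128), J = [[-193.88691, 52.88283], [123.53672, -13.69111]].
Δ = (-0.743, 2.424), so (x₁, x₂)₂ = (1.544, -6.960).

(1.544, -6.960)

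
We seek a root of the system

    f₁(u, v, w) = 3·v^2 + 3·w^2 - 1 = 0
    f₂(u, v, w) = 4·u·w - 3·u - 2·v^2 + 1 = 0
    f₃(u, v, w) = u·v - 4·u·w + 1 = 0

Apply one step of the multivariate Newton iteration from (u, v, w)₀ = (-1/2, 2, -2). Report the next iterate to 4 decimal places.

At (-1/2, 2, -2): F = (23.0000, -1.5000, -4.0000).
Jacobian J = [[0, 6·v, 6·w], [4·w - 3, -4·v, 4·u], [v - 4·w, u, -4·u]].
At the point, J = [[0.0000, 12.0000, -12.0000], [-11.0000, -8.0000, -2.0000], [10.0000, -0.5000, 2.0000]] (det J = -1002.0000).
Solving J·Δ = −F gives Δ = (0.1158, -0.6607, 1.2560).
Then the next iterate is (u, v, w)₁ = (-0.3842, 1.3393, -0.7440).

(-0.3842, 1.3393, -0.7440)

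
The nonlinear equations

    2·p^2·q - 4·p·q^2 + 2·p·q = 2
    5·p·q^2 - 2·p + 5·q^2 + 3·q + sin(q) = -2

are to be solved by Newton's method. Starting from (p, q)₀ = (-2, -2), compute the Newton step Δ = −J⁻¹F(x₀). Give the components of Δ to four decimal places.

At (-2, -2): F = (22.0000, -20.909297).
Jacobian J = [[4·p·q - 4·q^2 + 2·q, 2·p^2 - 8·p·q + 2·p], [5·q^2 - 2, 10·p·q + 10·q + cos(q) + 3]].
At the point, J = [[-4.0000, -28.0000], [18.0000, 22.583853]] (det J = 413.664587).
Solving J·Δ = −F gives Δ = (0.2142, 0.7551).

(0.2142, 0.7551)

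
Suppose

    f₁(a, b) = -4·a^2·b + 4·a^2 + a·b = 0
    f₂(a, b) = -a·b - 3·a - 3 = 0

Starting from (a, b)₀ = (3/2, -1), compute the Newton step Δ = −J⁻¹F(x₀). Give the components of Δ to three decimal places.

At (3/2, -1): F = (16.500, -6.000).
Jacobian J = [[-8·a·b + 8·a + b, -4·a^2 + a], [-b - 3, -a]].
At the point, J = [[23.000, -7.500], [-2.000, -1.500]] (det J = -49.500).
Solving J·Δ = −F gives Δ = (-1.409, -2.121).

(-1.409, -2.121)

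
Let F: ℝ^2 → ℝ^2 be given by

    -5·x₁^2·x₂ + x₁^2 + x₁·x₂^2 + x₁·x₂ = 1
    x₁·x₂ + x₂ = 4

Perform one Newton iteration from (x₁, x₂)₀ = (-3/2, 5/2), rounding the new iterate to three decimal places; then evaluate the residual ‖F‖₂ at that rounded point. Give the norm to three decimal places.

At (-3/2, 5/2): F = (-40.000, -5.250).
Jacobian J = [[-10·x₁·x₂ + 2·x₁ + x₂^2 + x₂, -5·x₁^2 + 2·x₁·x₂ + x₁], [x₂, x₁ + 1]].
At the point, J = [[43.250, -20.250], [2.500, -0.500]] (det J = 29.000).
Solving J·Δ = −F gives Δ = (2.976, 4.381).
Then the next iterate is (x₁, x₂)₁ = (1.476, 6.881).
Re-evaluating at (1.476, 6.881): F = (6.26691, 13.03736), so ‖F‖₂ = 14.465.

14.465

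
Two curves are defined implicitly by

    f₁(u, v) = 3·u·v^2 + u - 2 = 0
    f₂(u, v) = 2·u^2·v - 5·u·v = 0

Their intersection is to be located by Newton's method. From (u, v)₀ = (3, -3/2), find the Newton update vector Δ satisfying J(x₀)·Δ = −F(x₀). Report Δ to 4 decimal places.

(-0.2219, 0.7233)

At (3, -3/2): F = (21.2500, -4.5000).
Jacobian J = [[3·v^2 + 1, 6·u·v], [4·u·v - 5·v, 2·u^2 - 5·u]].
At the point, J = [[7.7500, -27.0000], [-10.5000, 3.0000]] (det J = -260.2500).
Solving J·Δ = −F gives Δ = (-0.2219, 0.7233).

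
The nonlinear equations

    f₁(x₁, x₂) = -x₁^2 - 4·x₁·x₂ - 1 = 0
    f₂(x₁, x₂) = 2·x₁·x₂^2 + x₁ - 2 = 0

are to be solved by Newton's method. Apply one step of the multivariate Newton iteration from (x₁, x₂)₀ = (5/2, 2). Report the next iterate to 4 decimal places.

(0.5000, 1.8750)

At (5/2, 2): F = (-27.2500, 20.5000).
Jacobian J = [[-2·x₁ - 4·x₂, -4·x₁], [2·x₂^2 + 1, 4·x₁·x₂]].
At the point, J = [[-13.0000, -10.0000], [9.0000, 20.0000]] (det J = -170.0000).
Solving J·Δ = −F gives Δ = (-2.0000, -0.1250).
Then the next iterate is (x₁, x₂)₁ = (0.5000, 1.8750).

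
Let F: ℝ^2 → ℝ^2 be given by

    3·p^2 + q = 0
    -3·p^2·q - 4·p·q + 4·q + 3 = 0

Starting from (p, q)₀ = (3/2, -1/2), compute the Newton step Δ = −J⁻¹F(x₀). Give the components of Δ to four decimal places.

(-0.7280, 0.3021)

At (3/2, -1/2): F = (6.2500, 7.3750).
Jacobian J = [[6·p, 1], [-6·p·q - 4·q, -3·p^2 - 4·p + 4]].
At the point, J = [[9.0000, 1.0000], [6.5000, -8.7500]] (det J = -85.2500).
Solving J·Δ = −F gives Δ = (-0.7280, 0.3021).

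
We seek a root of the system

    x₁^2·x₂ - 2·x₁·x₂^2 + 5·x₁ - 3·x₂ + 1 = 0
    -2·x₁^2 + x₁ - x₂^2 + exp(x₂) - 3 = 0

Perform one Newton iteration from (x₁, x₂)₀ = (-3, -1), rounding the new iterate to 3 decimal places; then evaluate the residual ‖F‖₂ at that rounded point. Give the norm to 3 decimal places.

At (-3, -1): F = (-14.000, -24.63212).
Jacobian J = [[2·x₁·x₂ - 2·x₂^2 + 5, x₁^2 - 4·x₁·x₂ - 3], [-4·x₁ + 1, -2·x₂ + exp(x₂)]].
At the point, J = [[9.000, -6.000], [13.000, 2.36788]] (det J = 99.31091).
Solving J·Δ = −F gives Δ = (1.822, 0.400).
Then the next iterate is (x₁, x₂)₁ = (-1.178, -0.600).
Re-evaluating at (-1.178, -0.600): F = (-3.07445, -6.76456), so ‖F‖₂ = 7.430.

7.430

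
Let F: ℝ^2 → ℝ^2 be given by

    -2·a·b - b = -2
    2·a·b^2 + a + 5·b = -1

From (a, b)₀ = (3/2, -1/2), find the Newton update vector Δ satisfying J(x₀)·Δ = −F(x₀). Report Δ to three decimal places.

(-1.375, 0.656)

At (3/2, -1/2): F = (4.000, 0.750).
Jacobian J = [[-2·b, -2·a - 1], [2·b^2 + 1, 4·a·b + 5]].
At the point, J = [[1.000, -4.000], [1.500, 2.000]] (det J = 8.000).
Solving J·Δ = −F gives Δ = (-1.375, 0.656).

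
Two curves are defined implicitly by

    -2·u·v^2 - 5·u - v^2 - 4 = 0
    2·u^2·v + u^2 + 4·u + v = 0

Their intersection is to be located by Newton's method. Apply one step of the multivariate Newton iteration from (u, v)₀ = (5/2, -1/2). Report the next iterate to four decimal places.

(-0.5534, -0.2990)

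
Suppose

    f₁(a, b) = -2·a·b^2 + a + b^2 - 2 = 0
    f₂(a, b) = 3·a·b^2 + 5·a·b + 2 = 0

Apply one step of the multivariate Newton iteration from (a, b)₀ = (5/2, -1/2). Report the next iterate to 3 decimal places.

At (5/2, -1/2): F = (-0.500, -2.375).
Jacobian J = [[-2·b^2 + 1, -4·a·b + 2·b], [3·b^2 + 5·b, 6·a·b + 5·a]].
At the point, J = [[0.500, 4.000], [-1.750, 5.000]] (det J = 9.500).
Solving J·Δ = −F gives Δ = (-0.737, 0.217).
Then the next iterate is (a, b)₁ = (1.763, -0.283).

(1.763, -0.283)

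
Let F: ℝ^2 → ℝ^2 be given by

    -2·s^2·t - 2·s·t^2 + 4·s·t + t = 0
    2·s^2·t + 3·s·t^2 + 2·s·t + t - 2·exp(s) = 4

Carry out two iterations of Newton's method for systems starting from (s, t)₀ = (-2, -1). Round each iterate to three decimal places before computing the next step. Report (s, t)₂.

(-5.378, -0.515)

At (-2, -1): F = (19.000, -15.27067).
Jacobian J = [[-4·s·t - 2·t^2 + 4·t, -2·s^2 - 4·s·t + 4·s + 1], [4·s·t + 3·t^2 + 2·t - 2·exp(s), 2·s^2 + 6·s·t + 2·s + 1]].
At the point, J = [[-14.000, -23.000], [8.72933, 17.000]] (det J = -37.22542).
Solving J·Δ = −F gives Δ = (-0.758, 1.288).
Then the next iterate is (s, t)₁ = (-2.758, 0.288).
Round to (-2.758, 0.288) and repeat: F = (-6.81308, -1.73234), J = [[4.16333, -22.06791], [-2.47922, 5.93130]].
Δ = (-2.620, -0.803), so (s, t)₂ = (-5.378, -0.515).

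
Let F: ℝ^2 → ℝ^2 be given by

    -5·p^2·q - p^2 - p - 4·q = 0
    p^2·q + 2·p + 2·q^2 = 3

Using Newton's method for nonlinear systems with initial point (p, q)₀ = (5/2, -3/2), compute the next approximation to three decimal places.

At (5/2, -3/2): F = (44.125, -2.875).
Jacobian J = [[-10·p·q - 2·p - 1, -5·p^2 - 4], [2·p·q + 2, p^2 + 4·q]].
At the point, J = [[31.500, -35.250], [-5.500, 0.250]] (det J = -186.000).
Solving J·Δ = −F gives Δ = (-0.486, 0.818).
Then the next iterate is (p, q)₁ = (2.014, -0.682).

(2.014, -0.682)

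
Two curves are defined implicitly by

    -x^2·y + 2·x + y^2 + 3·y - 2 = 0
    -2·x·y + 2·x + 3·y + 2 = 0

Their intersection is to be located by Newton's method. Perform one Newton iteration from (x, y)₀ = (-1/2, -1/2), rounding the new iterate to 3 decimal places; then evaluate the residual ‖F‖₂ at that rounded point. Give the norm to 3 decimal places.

5755.272

At (-1/2, -1/2): F = (-4.125, -1.000).
Jacobian J = [[-2·x·y + 2, -x^2 + 2·y + 3], [-2·y + 2, -2·x + 3]].
At the point, J = [[1.500, 1.750], [3.000, 4.000]] (det J = 0.750).
Solving J·Δ = −F gives Δ = (19.667, -14.500).
Then the next iterate is (x, y)₁ = (19.167, -15.000).
Re-evaluating at (19.167, -15.000): F = (5726.94234, 570.344), so ‖F‖₂ = 5755.272.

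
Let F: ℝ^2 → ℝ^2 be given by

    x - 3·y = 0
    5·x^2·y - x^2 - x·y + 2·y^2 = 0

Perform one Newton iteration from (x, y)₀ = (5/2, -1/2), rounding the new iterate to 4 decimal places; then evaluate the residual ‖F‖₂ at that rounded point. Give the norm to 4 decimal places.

122.4451

At (5/2, -1/2): F = (4.0000, -20.1250).
Jacobian J = [[1, -3], [10·x·y - 2·x - y, 5·x^2 - x + 4·y]].
At the point, J = [[1.0000, -3.0000], [-17.0000, 26.7500]] (det J = -24.2500).
Solving J·Δ = −F gives Δ = (1.9227, 1.9742).
Then the next iterate is (x, y)₁ = (4.4227, 1.4742).
Re-evaluating at (4.4227, 1.4742): F = (0.0001, 122.445101), so ‖F‖₂ = 122.4451.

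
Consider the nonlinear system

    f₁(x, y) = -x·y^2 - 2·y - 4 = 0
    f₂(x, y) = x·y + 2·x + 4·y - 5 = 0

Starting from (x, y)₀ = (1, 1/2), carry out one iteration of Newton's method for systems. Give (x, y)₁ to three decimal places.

(5.440, -1.620)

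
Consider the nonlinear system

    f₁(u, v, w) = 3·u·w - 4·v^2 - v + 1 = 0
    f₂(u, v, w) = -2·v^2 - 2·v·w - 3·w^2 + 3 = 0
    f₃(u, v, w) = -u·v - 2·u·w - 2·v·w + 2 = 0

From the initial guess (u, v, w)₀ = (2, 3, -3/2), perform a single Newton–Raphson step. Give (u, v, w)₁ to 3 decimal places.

At (2, 3, -3/2): F = (-47.000, -12.750, 11.000).
Jacobian J = [[3·w, -8·v - 1, 3·u], [0, -4·v - 2·w, -2·v - 6·w], [-v - 2·w, -u - 2·w, -2·u - 2·v]].
At the point, J = [[-4.500, -25.000, 6.000], [0.000, -9.000, 3.000], [0.000, 1.000, -10.000]] (det J = -391.500).
Solving J·Δ = −F gives Δ = (-3.088, -1.086, 0.991).
Then the next iterate is (u, v, w)₁ = (-1.088, 1.914, -0.509).

(-1.088, 1.914, -0.509)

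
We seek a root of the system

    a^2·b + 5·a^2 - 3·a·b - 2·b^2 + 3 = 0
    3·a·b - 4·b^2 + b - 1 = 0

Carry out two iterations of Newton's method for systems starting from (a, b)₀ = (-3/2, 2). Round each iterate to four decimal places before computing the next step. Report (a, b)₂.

(-0.1301, 0.5263)

At (-3/2, 2): F = (19.7500, -24.0000).
Jacobian J = [[2·a·b + 10·a - 3·b, a^2 - 3·a - 4·b], [3·b, 3·a - 8·b + 1]].
At the point, J = [[-27.0000, -1.2500], [6.0000, -19.5000]] (det J = 534.0000).
Solving J·Δ = −F gives Δ = (0.7774, -0.9916).
Then the next iterate is (a, b)₁ = (-0.7226, 1.0084).
Round to (-0.7226, 1.0084) and repeat: F = (6.289559, -6.245092), J = [[-11.708540, -1.343649], [3.0252, -9.2350]].
Δ = (0.5925, -0.4821), so (a, b)₂ = (-0.1301, 0.5263).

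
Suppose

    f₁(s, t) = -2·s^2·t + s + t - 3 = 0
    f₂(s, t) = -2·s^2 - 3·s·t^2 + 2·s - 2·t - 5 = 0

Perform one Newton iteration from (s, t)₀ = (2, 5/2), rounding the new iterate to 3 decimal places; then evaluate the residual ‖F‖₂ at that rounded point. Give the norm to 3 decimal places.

17.451

At (2, 5/2): F = (-18.500, -51.500).
Jacobian J = [[-4·s·t + 1, -2·s^2 + 1], [-4·s - 3·t^2 + 2, -6·s·t - 2]].
At the point, J = [[-19.000, -7.000], [-24.750, -32.000]] (det J = 434.750).
Solving J·Δ = −F gives Δ = (-0.532, -1.198).
Then the next iterate is (s, t)₁ = (1.468, 1.302).
Re-evaluating at (1.468, 1.302): F = (-5.84168, -16.44373), so ‖F‖₂ = 17.451.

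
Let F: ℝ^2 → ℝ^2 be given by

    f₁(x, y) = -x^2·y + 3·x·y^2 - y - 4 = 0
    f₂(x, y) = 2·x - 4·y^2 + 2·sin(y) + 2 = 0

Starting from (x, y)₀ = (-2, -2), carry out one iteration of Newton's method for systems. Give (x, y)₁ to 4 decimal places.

(-6.5669, -0.0912)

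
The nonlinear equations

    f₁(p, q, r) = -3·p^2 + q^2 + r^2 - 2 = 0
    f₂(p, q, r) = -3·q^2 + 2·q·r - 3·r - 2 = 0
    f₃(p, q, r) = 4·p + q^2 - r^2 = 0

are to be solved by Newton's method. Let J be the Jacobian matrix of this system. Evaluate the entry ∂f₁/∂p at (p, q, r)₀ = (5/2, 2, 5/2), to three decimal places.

-15.000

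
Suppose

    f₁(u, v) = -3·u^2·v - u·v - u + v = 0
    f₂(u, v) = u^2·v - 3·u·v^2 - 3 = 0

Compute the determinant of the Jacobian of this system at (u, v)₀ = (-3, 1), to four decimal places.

225.0000

J = [[-6·u·v - v - 1, -3·u^2 - u + 1], [2·u·v - 3·v^2, u^2 - 6·u·v]].
At the point, J = [[16.0000, -23.0000], [-9.0000, 27.0000]].
det J = 225.0000.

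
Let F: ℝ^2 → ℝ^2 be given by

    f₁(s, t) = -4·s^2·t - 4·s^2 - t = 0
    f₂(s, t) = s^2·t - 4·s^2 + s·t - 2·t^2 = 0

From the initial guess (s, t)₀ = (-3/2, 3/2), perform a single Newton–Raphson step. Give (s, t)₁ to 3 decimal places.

At (-3/2, 3/2): F = (-24.000, -12.375).
Jacobian J = [[-8·s·t - 8·s, -4·s^2 - 1], [2·s·t - 8·s + t, s^2 + s - 4·t]].
At the point, J = [[30.000, -10.000], [9.000, -5.250]] (det J = -67.500).
Solving J·Δ = −F gives Δ = (0.033, -2.300).
Then the next iterate is (s, t)₁ = (-1.467, -0.800).

(-1.467, -0.800)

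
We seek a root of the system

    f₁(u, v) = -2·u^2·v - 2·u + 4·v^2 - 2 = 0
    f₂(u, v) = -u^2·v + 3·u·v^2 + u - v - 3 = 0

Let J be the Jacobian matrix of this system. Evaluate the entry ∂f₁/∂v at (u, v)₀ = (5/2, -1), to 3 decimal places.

∂f₁/∂v = -2·u^2 + 8·v.
At (5/2, -1) this is -20.500.

-20.500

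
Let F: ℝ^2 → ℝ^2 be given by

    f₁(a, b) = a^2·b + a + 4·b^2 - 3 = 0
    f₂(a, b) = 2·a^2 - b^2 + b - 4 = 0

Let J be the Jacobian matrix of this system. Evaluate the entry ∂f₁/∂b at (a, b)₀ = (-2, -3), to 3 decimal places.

∂f₁/∂b = a^2 + 8·b.
At (-2, -3) this is -20.000.

-20.000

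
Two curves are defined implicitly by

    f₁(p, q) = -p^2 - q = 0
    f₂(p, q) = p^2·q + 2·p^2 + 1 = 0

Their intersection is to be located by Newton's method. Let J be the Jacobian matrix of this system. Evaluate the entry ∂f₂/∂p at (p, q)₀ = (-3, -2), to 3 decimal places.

0.000

∂f₂/∂p = 2·p·q + 4·p.
At (-3, -2) this is 0.000.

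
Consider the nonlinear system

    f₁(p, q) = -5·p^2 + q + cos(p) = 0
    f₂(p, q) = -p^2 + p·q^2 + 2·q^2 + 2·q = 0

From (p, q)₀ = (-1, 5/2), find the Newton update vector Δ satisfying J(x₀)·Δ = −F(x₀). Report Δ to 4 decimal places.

(0.3543, -1.8819)

At (-1, 5/2): F = (-1.959698, 10.2500).
Jacobian J = [[-10·p - sin(p), 1], [-2·p + q^2, 2·p·q + 4·q + 2]].
At the point, J = [[10.841471, 1.0000], [8.2500, 7.0000]] (det J = 67.640297).
Solving J·Δ = −F gives Δ = (0.3543, -1.8819).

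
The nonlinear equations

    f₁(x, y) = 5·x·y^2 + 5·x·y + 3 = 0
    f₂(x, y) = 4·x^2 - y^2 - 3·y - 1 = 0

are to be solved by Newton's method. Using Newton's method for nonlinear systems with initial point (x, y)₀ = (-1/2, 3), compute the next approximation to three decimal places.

(-0.618, 1.052)

At (-1/2, 3): F = (-27.000, -18.000).
Jacobian J = [[5·y^2 + 5·y, 10·x·y + 5·x], [8·x, -2·y - 3]].
At the point, J = [[60.000, -17.500], [-4.000, -9.000]] (det J = -610.000).
Solving J·Δ = −F gives Δ = (-0.118, -1.948).
Then the next iterate is (x, y)₁ = (-0.618, 1.052).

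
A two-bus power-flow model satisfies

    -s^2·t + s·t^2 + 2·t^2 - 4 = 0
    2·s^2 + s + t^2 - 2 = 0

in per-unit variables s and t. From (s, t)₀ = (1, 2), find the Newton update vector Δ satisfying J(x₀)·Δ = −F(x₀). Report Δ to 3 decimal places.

(-0.564, -0.545)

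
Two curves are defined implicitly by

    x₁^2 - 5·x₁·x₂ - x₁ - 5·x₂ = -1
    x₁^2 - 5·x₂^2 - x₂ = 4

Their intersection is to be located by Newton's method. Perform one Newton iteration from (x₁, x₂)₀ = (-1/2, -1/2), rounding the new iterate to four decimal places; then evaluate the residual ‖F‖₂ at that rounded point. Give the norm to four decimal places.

12.7279

At (-1/2, -1/2): F = (3.0000, -4.5000).
Jacobian J = [[2·x₁ - 5·x₂ - 1, -5·x₁ - 5], [2·x₁, -10·x₂ - 1]].
At the point, J = [[0.5000, -2.5000], [-1.0000, 4.0000]] (det J = -0.5000).
Solving J·Δ = −F gives Δ = (1.5000, 1.5000).
Then the next iterate is (x₁, x₂)₁ = (1.0000, 1.0000).
Re-evaluating at (1.0000, 1.0000): F = (-9.0000, -9.0000), so ‖F‖₂ = 12.7279.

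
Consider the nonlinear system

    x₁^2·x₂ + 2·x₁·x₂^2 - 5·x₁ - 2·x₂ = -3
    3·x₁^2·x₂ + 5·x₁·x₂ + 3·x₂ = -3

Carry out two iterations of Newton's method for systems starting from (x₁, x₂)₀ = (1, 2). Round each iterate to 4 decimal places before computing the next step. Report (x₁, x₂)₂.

At (1, 2): F = (4.0000, 25.0000).
Jacobian J = [[2·x₁·x₂ + 2·x₂^2 - 5, x₁^2 + 4·x₁·x₂ - 2], [6·x₁·x₂ + 5·x₂, 3·x₁^2 + 5·x₁ + 3]].
At the point, J = [[7.0000, 7.0000], [22.0000, 11.0000]] (det J = -77.0000).
Solving J·Δ = −F gives Δ = (-1.7013, 1.1299).
Then the next iterate is (x₁, x₂)₁ = (-0.7013, 3.1299).
Round to (-0.7013, 3.1299) and repeat: F = (-11.954201, 6.032764), J = [[10.202550, -10.288174], [2.479507, 0.968965]].
Δ = (-1.4263, -2.5763), so (x₁, x₂)₂ = (-2.1276, 0.5536).

(-2.1276, 0.5536)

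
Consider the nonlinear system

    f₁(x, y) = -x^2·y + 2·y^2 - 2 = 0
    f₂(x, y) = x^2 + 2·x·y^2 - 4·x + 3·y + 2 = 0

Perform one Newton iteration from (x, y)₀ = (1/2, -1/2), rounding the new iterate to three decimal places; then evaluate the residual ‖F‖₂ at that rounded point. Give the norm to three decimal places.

At (1/2, -1/2): F = (-1.375, -1.000).
Jacobian J = [[-2·x·y, -x^2 + 4·y], [2·x + 2·y^2 - 4, 4·x·y + 3]].
At the point, J = [[0.500, -2.250], [-2.500, 2.000]] (det J = -4.625).
Solving J·Δ = −F gives Δ = (-1.081, -0.851).
Then the next iterate is (x, y)₁ = (-0.581, -1.351).
Re-evaluating at (-0.581, -1.351): F = (2.10645, -1.51232), so ‖F‖₂ = 2.593.

2.593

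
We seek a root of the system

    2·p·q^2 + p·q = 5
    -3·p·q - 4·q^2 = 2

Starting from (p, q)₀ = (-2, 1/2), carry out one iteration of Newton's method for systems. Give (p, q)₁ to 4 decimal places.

At (-2, 1/2): F = (-7.0000, 0.0000).
Jacobian J = [[2·q^2 + q, 4·p·q + p], [-3·q, -3·p - 8·q]].
At the point, J = [[1.0000, -6.0000], [-1.5000, 2.0000]] (det J = -7.0000).
Solving J·Δ = −F gives Δ = (-2.0000, -1.5000).
Then the next iterate is (p, q)₁ = (-4.0000, -1.0000).

(-4.0000, -1.0000)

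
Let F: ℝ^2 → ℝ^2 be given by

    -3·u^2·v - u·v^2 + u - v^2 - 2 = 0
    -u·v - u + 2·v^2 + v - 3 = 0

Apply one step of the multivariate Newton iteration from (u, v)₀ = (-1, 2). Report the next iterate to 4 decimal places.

At (-1, 2): F = (-9.0000, 10.0000).
Jacobian J = [[-6·u·v - v^2 + 1, -3·u^2 - 2·u·v - 2·v], [-v - 1, -u + 4·v + 1]].
At the point, J = [[9.0000, -3.0000], [-3.0000, 10.0000]] (det J = 81.0000).
Solving J·Δ = −F gives Δ = (0.7407, -0.7778).
Then the next iterate is (u, v)₁ = (-0.2593, 1.2222).

(-0.2593, 1.2222)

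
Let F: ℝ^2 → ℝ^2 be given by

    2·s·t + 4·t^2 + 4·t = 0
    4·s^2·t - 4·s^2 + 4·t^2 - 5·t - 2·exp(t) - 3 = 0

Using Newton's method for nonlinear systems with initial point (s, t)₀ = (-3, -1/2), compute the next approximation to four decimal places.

At (-3, -1/2): F = (2.0000, -54.713061).
Jacobian J = [[2·t, 2·s + 8·t + 4], [8·s·t - 8·s, 4·s^2 + 8·t - 2·exp(t) - 5]].
At the point, J = [[-1.0000, -6.0000], [36.0000, 25.786939]] (det J = 190.213061).
Solving J·Δ = −F gives Δ = (1.4547, 0.0909).
Then the next iterate is (s, t)₁ = (-1.5453, -0.4091).

(-1.5453, -0.4091)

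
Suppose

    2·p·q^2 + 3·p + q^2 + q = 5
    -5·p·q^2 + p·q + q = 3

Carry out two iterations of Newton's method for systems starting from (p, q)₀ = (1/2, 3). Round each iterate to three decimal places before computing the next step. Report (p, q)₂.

At (1/2, 3): F = (17.500, -21.000).
Jacobian J = [[2·q^2 + 3, 4·p·q + 2·q + 1], [-5·q^2 + q, -10·p·q + p + 1]].
At the point, J = [[21.000, 13.000], [-42.000, -13.500]] (det J = 262.500).
Solving J·Δ = −F gives Δ = (-0.140, -1.120).
Then the next iterate is (p, q)₁ = (0.360, 1.880).
Round to (0.360, 1.880) and repeat: F = (4.03917, -6.80512), J = [[10.06880, 7.46720], [-15.792, -5.408]].
Δ = (-0.456, 0.075), so (p, q)₂ = (-0.096, 1.955).

(-0.096, 1.955)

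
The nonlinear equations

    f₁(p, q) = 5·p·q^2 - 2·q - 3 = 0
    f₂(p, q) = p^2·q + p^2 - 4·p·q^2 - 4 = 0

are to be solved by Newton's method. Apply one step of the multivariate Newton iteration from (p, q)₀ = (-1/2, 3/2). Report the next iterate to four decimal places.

At (-1/2, 3/2): F = (-11.6250, 1.1250).
Jacobian J = [[5·q^2, 10·p·q - 2], [2·p·q + 2·p - 4·q^2, p^2 - 8·p·q]].
At the point, J = [[11.2500, -9.5000], [-11.5000, 6.2500]] (det J = -38.9375).
Solving J·Δ = −F gives Δ = (-1.5915, -3.1083).
Then the next iterate is (p, q)₁ = (-2.0915, -1.6083).

(-2.0915, -1.6083)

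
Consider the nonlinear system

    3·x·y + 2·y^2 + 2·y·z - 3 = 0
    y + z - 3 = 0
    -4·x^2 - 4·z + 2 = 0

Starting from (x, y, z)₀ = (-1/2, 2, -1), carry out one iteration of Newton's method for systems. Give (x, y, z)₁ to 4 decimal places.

(-1.6591, 3.9091, -0.9091)

At (-1/2, 2, -1): F = (-2.0000, -2.0000, 5.0000).
Jacobian J = [[3·y, 3·x + 4·y + 2·z, 2·y], [0, 1, 1], [-8·x, 0, -4]].
At the point, J = [[6.0000, 4.5000, 4.0000], [0.0000, 1.0000, 1.0000], [4.0000, 0.0000, -4.0000]] (det J = -22.0000).
Solving J·Δ = −F gives Δ = (-1.1591, 1.9091, 0.0909).
Then the next iterate is (x, y, z)₁ = (-1.6591, 3.9091, -0.9091).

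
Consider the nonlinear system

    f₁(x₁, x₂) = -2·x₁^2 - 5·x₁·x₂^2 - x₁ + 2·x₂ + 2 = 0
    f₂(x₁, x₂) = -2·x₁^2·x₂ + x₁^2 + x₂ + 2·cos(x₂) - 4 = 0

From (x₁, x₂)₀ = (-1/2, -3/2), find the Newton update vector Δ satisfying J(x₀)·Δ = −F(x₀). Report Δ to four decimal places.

At (-1/2, -3/2): F = (4.6250, -4.358526).
Jacobian J = [[-4·x₁ - 5·x₂^2 - 1, -10·x₁·x₂ + 2], [-4·x₁·x₂ + 2·x₁, -2·x₁^2 - 2·sin(x₂) + 1]].
At the point, J = [[-10.2500, -5.5000], [-4.0000, 2.494990]] (det J = -47.573647).
Solving J·Δ = −F gives Δ = (-0.2613, 1.3279).

(-0.2613, 1.3279)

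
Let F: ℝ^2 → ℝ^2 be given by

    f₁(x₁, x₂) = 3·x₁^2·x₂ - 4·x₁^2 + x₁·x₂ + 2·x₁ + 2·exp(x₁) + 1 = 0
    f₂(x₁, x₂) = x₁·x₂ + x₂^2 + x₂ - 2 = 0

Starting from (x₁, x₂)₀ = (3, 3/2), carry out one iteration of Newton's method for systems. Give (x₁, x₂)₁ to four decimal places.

(2.2698, 0.7636)

At (3, 3/2): F = (56.171074, 6.2500).
Jacobian J = [[6·x₁·x₂ - 8·x₁ + x₂ + 2·exp(x₁) + 2, 3·x₁^2 + x₁], [x₂, x₁ + 2·x₂ + 1]].
At the point, J = [[46.671074, 30.0000], [1.5000, 7.0000]] (det J = 281.697517).
Solving J·Δ = −F gives Δ = (-0.7302, -0.7364).
Then the next iterate is (x₁, x₂)₁ = (2.2698, 0.7636).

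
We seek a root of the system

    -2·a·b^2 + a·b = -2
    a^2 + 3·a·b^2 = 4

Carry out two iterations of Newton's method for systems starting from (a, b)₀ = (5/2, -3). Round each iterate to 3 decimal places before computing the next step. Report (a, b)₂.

At (5/2, -3): F = (-50.500, 69.750).
Jacobian J = [[-2·b^2 + b, -4·a·b + a], [2·a + 3·b^2, 6·a·b]].
At the point, J = [[-21.000, 32.500], [32.000, -45.000]] (det J = -95.000).
Solving J·Δ = −F gives Δ = (0.059, 1.592).
Then the next iterate is (a, b)₁ = (2.559, -1.408).
Round to (2.559, -1.408) and repeat: F = (-11.74932, 17.76786), J = [[-5.37293, 16.97129], [11.06539, -21.61843]].
Δ = (-0.664, 0.482), so (a, b)₂ = (1.895, -0.926).

(1.895, -0.926)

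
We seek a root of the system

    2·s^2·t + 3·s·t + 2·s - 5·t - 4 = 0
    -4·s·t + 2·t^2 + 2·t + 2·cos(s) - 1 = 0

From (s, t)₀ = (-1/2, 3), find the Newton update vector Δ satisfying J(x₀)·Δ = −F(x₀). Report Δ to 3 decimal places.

At (-1/2, 3): F = (-23.000, 30.75517).
Jacobian J = [[4·s·t + 3·t + 2, 2·s^2 + 3·s - 5], [-4·t - 2·sin(s), -4·s + 4·t + 2]].
At the point, J = [[5.000, -6.000], [-11.04115, 16.000]] (det J = 13.75311).
Solving J·Δ = −F gives Δ = (13.340, 7.283).

(13.340, 7.283)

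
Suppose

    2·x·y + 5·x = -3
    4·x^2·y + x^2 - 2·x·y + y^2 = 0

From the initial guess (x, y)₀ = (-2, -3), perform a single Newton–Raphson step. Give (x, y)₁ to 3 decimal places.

At (-2, -3): F = (5.000, -47.000).
Jacobian J = [[2·y + 5, 2·x], [8·x·y + 2·x - 2·y, 4·x^2 - 2·x + 2·y]].
At the point, J = [[-1.000, -4.000], [50.000, 14.000]] (det J = 186.000).
Solving J·Δ = −F gives Δ = (0.634, 1.091).
Then the next iterate is (x, y)₁ = (-1.366, -1.909).

(-1.366, -1.909)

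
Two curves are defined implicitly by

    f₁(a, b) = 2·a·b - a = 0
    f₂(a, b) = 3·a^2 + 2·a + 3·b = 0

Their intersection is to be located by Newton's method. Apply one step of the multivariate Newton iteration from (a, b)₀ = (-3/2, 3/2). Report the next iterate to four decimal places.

(-0.4500, 1.2000)

At (-3/2, 3/2): F = (-3.0000, 8.2500).
Jacobian J = [[2·b - 1, 2·a], [6·a + 2, 3]].
At the point, J = [[2.0000, -3.0000], [-7.0000, 3.0000]] (det J = -15.0000).
Solving J·Δ = −F gives Δ = (1.0500, -0.3000).
Then the next iterate is (a, b)₁ = (-0.4500, 1.2000).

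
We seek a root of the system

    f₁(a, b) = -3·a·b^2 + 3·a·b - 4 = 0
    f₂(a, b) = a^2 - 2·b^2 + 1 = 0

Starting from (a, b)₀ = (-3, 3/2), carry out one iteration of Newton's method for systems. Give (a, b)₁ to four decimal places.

At (-3, 3/2): F = (2.7500, 5.5000).
Jacobian J = [[-3·b^2 + 3·b, -6·a·b + 3·a], [2·a, -4·b]].
At the point, J = [[-2.2500, 18.0000], [-6.0000, -6.0000]] (det J = 121.5000).
Solving J·Δ = −F gives Δ = (0.9506, -0.0340).
Then the next iterate is (a, b)₁ = (-2.0494, 1.4660).

(-2.0494, 1.4660)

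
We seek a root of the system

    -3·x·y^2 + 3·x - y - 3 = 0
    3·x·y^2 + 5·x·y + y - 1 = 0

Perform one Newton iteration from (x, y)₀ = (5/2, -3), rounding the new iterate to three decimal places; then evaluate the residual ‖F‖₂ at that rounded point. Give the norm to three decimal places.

31.164

At (5/2, -3): F = (-60.000, 26.000).
Jacobian J = [[-3·y^2 + 3, -6·x·y - 1], [3·y^2 + 5·y, 6·x·y + 5·x + 1]].
At the point, J = [[-24.000, 44.000], [12.000, -31.500]] (det J = 228.000).
Solving J·Δ = −F gives Δ = (-3.272, -0.421).
Then the next iterate is (x, y)₁ = (-0.772, -3.421).
Re-evaluating at (-0.772, -3.421): F = (25.20971, -18.32065), so ‖F‖₂ = 31.164.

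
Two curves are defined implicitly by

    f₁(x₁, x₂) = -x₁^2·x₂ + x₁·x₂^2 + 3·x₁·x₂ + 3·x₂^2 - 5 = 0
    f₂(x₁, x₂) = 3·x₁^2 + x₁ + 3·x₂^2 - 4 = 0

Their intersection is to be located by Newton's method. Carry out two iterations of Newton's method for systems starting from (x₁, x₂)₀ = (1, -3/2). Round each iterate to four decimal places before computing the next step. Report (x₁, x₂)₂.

At (1, -3/2): F = (1.0000, 6.7500).
Jacobian J = [[-2·x₁·x₂ + x₂^2 + 3·x₂, -x₁^2 + 2·x₁·x₂ + 3·x₁ + 6·x₂], [6·x₁ + 1, 6·x₂]].
At the point, J = [[0.7500, -10.0000], [7.0000, -9.0000]] (det J = 63.2500).
Solving J·Δ = −F gives Δ = (-0.9249, 0.0306).
Then the next iterate is (x₁, x₂)₁ = (0.0751, -1.4694).
Round to (0.0751, -1.4694) and repeat: F = (1.316792, 2.569429), J = [[-2.028360, -8.817444], [1.4506, -8.8164]].
Δ = (-0.3601, 0.2322), so (x₁, x₂)₂ = (-0.2850, -1.2372).

(-0.2850, -1.2372)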